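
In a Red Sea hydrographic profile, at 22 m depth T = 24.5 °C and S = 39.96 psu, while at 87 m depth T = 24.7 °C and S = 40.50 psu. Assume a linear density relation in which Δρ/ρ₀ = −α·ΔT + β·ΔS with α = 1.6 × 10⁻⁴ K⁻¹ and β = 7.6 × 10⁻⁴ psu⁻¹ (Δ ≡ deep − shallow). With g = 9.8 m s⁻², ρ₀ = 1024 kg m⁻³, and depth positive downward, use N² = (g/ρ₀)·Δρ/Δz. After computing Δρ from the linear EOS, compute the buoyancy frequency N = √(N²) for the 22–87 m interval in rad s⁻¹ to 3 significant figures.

7.55 × 10⁻³ rad s⁻¹

ΔT = +0.2 K, ΔS = +0.54 psu (deep − shallow).
Δρ/ρ₀ = −αΔT + βΔS = -3.20 × 10⁻⁵ + 4.104 × 10⁻⁴ = 3.784 × 10⁻⁴, so Δρ ≈ 0.3875 kg m⁻³.
N² = (g/ρ₀)·Δρ/Δz = g·(Δρ/ρ₀)/Δz = 9.8 × 3.784 × 10⁻⁴ / 65 = 5.7051 × 10⁻⁵ s⁻².
N = √(5.7051 × 10⁻⁵) = 7.5532 × 10⁻³ rad s⁻¹ ≈ 7.55 × 10⁻³ rad s⁻¹.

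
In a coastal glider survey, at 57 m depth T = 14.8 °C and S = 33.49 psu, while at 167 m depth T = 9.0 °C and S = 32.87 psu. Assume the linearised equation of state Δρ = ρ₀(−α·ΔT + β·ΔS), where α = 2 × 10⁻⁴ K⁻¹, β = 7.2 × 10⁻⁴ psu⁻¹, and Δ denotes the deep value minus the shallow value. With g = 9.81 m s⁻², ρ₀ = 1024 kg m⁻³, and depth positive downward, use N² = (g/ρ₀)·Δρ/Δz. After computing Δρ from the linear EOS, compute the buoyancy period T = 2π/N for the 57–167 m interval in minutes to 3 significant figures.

ΔT = -5.8 K, ΔS = -0.62 psu (deep − shallow).
Δρ/ρ₀ = −αΔT + βΔS = 1.16 × 10⁻³ − 4.464 × 10⁻⁴ = 7.136 × 10⁻⁴, so Δρ ≈ 0.7307 kg m⁻³.
N² = (g/ρ₀)·Δρ/Δz = g·(Δρ/ρ₀)/Δz = 9.81 × 7.136 × 10⁻⁴ / 110 = 6.3640 × 10⁻⁵ s⁻².
N = √(6.3640 × 10⁻⁵) = 7.9775 × 10⁻³ rad s⁻¹ → T = 2π/N = 787.61 s = 13.127 min ≈ 13.1 min.

13.1 min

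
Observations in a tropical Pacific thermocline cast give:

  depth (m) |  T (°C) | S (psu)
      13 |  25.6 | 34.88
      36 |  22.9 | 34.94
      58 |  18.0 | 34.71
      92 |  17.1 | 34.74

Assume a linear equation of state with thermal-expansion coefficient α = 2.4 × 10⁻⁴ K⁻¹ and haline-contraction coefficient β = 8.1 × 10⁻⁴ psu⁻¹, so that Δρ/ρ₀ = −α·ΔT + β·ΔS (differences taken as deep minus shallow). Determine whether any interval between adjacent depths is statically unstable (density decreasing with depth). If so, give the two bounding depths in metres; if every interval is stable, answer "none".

none

Evaluate Δρ/ρ₀ = −αΔT + βΔS across each adjacent pair:
  13–36 m: −αΔT+βΔS = −(2.4 × 10⁻⁴)(-2.7)+(8.1 × 10⁻⁴)(+0.06) = 7.0 × 10⁻⁴ → stable
  36–58 m: −αΔT+βΔS = −(2.4 × 10⁻⁴)(-4.9)+(8.1 × 10⁻⁴)(-0.23) = 9.9 × 10⁻⁴ → stable
  58–92 m: −αΔT+βΔS = −(2.4 × 10⁻⁴)(-0.9)+(8.1 × 10⁻⁴)(+0.03) = 2.4 × 10⁻⁴ → stable
Every interval has Δρ > 0: the column is stably stratified throughout.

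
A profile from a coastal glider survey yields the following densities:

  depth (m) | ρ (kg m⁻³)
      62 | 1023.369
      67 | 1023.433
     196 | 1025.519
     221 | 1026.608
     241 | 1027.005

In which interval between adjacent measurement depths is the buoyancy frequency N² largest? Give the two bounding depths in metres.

196–221 m

Compute the density gradient over each adjacent pair:
  62–67 m: Δρ/Δz = 0.064/5 = 0.013 kg m⁻⁴
  67–196 m: Δρ/Δz = 2.086/129 = 0.016 kg m⁻⁴
  196–221 m: Δρ/Δz = 1.089/25 = 0.044 kg m⁻⁴
  221–241 m: Δρ/Δz = 0.397/20 = 0.020 kg m⁻⁴
The largest gradient is in the 196–221 m interval — the pycnocline.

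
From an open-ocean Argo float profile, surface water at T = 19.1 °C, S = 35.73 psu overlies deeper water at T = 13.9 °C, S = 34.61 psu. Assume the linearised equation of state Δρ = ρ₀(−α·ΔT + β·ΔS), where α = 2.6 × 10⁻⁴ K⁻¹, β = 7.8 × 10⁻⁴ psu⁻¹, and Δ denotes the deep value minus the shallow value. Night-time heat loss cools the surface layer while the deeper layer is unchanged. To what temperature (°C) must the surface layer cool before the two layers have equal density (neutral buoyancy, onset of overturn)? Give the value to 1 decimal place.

Neutral buoyancy requires Δρ = 0, i.e. −α(T_deep − T_surf′) + β(S_deep − S_surf) = 0.
T_surf′ = T_deep − (β/α)·ΔS = 13.9 − (7.8 × 10⁻⁴/2.6 × 10⁻⁴)·(-1.12) = 17.260 °C.
Cooling required: 19.1 − (17.260) = 1.840 °C.

17.3 °C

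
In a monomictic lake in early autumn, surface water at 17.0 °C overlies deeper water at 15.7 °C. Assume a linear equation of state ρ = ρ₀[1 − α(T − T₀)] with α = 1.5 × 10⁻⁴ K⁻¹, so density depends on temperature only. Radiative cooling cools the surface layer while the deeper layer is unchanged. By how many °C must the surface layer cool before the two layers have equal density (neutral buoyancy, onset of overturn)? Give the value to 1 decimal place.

1.3 °C

With temperature the only control, equal density requires T_surf′ = T_deep.
T_surf′ = 15.7 °C.
Cooling required: 17.0 − 15.7 = 1.3 °C.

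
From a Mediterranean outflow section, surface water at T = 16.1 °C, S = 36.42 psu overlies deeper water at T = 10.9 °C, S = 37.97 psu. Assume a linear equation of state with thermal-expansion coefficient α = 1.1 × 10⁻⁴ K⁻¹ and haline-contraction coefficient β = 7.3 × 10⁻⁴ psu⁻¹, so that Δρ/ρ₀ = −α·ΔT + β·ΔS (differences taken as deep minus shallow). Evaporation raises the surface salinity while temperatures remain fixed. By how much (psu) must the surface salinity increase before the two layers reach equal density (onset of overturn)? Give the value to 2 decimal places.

2.33 psu

Neutral buoyancy requires −α(T_deep − T_surf) + β(S_deep − S_surf′) = 0.
S_surf′ = S_deep − (α/β)·ΔT = 37.97 − (1.1 × 10⁻⁴/7.3 × 10⁻⁴)·(-5.2) = 38.7536 psu.
Increase required: 38.7536 − 36.42 = 2.3336 psu.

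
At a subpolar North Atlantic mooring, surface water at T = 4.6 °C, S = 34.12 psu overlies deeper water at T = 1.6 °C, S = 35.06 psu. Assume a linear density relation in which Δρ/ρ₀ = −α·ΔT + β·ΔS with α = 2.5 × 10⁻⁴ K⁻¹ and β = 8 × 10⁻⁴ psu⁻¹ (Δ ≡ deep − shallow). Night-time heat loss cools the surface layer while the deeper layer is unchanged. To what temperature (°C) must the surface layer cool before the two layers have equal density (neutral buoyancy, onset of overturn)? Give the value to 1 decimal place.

Neutral buoyancy requires Δρ = 0, i.e. −α(T_deep − T_surf′) + β(S_deep − S_surf) = 0.
T_surf′ = T_deep − (β/α)·ΔS = 1.6 − (8 × 10⁻⁴/2.5 × 10⁻⁴)·(+0.94) = -1.408 °C.
Cooling required: 4.6 − (-1.408) = 6.008 °C.

-1.4 °C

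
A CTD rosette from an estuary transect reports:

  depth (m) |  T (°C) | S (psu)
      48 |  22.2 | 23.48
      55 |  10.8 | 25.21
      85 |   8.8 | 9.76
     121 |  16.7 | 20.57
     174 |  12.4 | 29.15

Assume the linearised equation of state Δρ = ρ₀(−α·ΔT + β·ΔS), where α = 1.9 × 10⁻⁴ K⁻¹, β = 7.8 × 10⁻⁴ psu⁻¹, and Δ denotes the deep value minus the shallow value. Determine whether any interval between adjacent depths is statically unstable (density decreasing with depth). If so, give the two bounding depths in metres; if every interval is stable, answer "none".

Evaluate Δρ/ρ₀ = −αΔT + βΔS across each adjacent pair:
  48–55 m: −αΔT+βΔS = −(1.9 × 10⁻⁴)(-11.4)+(7.8 × 10⁻⁴)(+1.73) = 3.5 × 10⁻³ → stable
  55–85 m: −αΔT+βΔS = −(1.9 × 10⁻⁴)(-2.0)+(7.8 × 10⁻⁴)(-15.45) = -0.012 → UNSTABLE
  85–121 m: −αΔT+βΔS = −(1.9 × 10⁻⁴)(+7.9)+(7.8 × 10⁻⁴)(+10.81) = 6.9 × 10⁻³ → stable
  121–174 m: −αΔT+βΔS = −(1.9 × 10⁻⁴)(-4.3)+(7.8 × 10⁻⁴)(+8.58) = 7.5 × 10⁻³ → stable
The 55–85 m interval has Δρ < 0: lighter water underlies denser water.

55–85 m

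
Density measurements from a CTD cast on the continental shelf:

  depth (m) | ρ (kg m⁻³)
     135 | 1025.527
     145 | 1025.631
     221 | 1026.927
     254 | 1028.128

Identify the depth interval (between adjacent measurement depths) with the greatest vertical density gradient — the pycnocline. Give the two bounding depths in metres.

Compute the density gradient over each adjacent pair:
  135–145 m: Δρ/Δz = 0.104/10 = 0.010 kg m⁻⁴
  145–221 m: Δρ/Δz = 1.296/76 = 0.017 kg m⁻⁴
  221–254 m: Δρ/Δz = 1.201/33 = 0.036 kg m⁻⁴
The largest gradient is in the 221–254 m interval — the pycnocline.

221–254 m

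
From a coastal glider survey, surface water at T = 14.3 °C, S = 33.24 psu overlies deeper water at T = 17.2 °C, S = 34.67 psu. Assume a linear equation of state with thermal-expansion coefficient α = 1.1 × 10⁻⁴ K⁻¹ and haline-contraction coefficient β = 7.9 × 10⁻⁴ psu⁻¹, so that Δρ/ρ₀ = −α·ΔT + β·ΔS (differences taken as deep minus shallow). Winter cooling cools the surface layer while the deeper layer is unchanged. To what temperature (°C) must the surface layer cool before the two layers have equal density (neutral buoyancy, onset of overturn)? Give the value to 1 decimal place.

6.9 °C

Neutral buoyancy requires Δρ = 0, i.e. −α(T_deep − T_surf′) + β(S_deep − S_surf) = 0.
T_surf′ = T_deep − (β/α)·ΔS = 17.2 − (7.9 × 10⁻⁴/1.1 × 10⁻⁴)·(+1.43) = 6.930 °C.
Cooling required: 14.3 − (6.930) = 7.370 °C.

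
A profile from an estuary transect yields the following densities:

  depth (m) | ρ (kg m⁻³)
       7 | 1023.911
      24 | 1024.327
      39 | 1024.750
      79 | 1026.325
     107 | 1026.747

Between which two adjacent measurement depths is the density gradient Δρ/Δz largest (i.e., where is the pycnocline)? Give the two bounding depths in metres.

39–79 m

Compute the density gradient over each adjacent pair:
  7–24 m: Δρ/Δz = 0.416/17 = 0.024 kg m⁻⁴
  24–39 m: Δρ/Δz = 0.423/15 = 0.028 kg m⁻⁴
  39–79 m: Δρ/Δz = 1.575/40 = 0.039 kg m⁻⁴
  79–107 m: Δρ/Δz = 0.422/28 = 0.015 kg m⁻⁴
The largest gradient is in the 39–79 m interval — the pycnocline.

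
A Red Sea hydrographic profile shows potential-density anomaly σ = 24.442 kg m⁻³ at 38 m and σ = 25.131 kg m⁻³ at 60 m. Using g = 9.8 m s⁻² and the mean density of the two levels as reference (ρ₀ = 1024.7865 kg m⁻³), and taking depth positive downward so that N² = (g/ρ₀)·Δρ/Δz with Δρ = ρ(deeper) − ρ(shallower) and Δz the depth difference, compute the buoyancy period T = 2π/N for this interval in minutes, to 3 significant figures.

6.05 min

Δρ = 1025.131 − 1024.442 = 0.689 kg m⁻³ over Δz = 60 − 38 = 22 m.
N² = (9.8/1024.7865) × (0.689/22) = 2.9949 × 10⁻⁴ s⁻².
N = √(2.9949 × 10⁻⁴) = 0.017306 rad s⁻¹, so T = 2π/N = 363.06 s = 6.0510 min ≈ 6.05 min.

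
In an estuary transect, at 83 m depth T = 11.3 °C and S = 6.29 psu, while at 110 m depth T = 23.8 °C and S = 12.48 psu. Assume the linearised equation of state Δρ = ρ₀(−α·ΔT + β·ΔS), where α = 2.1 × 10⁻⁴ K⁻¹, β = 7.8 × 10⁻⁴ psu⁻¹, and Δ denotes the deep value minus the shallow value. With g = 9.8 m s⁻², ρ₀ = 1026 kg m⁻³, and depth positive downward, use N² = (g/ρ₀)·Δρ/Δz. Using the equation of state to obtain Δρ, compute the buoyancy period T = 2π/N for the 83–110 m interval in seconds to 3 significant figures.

ΔT = +12.5 K, ΔS = +6.19 psu (deep − shallow).
Δρ/ρ₀ = −αΔT + βΔS = -2.625 × 10⁻³ + 4.8282 × 10⁻³ = 2.2032 × 10⁻³, so Δρ ≈ 2.260 kg m⁻³.
N² = (g/ρ₀)·Δρ/Δz = g·(Δρ/ρ₀)/Δz = 9.8 × 2.2032 × 10⁻³ / 27 = 7.9968 × 10⁻⁴ s⁻².
N = √(7.9968 × 10⁻⁴) = 0.028279 rad s⁻¹ → T = 2π/N = 222.19 s ≈ 222 s.

222 s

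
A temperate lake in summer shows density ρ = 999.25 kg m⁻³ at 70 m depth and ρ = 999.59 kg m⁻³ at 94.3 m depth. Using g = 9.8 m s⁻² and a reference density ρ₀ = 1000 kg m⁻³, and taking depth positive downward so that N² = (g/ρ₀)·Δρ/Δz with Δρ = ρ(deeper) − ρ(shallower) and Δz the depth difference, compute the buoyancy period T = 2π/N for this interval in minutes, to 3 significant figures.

8.94 min

Δρ = 999.59 − 999.25 = 0.34 kg m⁻³ over Δz = 94.3 − 70 = 24.3 m.
N² = (9.8/1000) × (0.34/24.3) = 1.3712 × 10⁻⁴ s⁻².
N = √(1.3712 × 10⁻⁴) = 0.011710 rad s⁻¹, so T = 2π/N = 536.57 s = 8.9428 min ≈ 8.94 min.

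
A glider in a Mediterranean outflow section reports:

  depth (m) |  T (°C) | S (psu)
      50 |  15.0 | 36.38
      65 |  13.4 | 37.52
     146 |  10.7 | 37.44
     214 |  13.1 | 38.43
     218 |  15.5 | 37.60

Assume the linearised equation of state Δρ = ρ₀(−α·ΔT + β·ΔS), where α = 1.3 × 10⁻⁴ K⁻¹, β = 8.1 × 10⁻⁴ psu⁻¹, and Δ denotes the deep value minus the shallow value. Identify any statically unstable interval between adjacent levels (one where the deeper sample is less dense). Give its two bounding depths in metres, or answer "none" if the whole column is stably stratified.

214–218 m

Evaluate Δρ/ρ₀ = −αΔT + βΔS across each adjacent pair:
  50–65 m: −αΔT+βΔS = −(1.3 × 10⁻⁴)(-1.6)+(8.1 × 10⁻⁴)(+1.14) = 1.1 × 10⁻³ → stable
  65–146 m: −αΔT+βΔS = −(1.3 × 10⁻⁴)(-2.7)+(8.1 × 10⁻⁴)(-0.08) = 2.9 × 10⁻⁴ → stable
  146–214 m: −αΔT+βΔS = −(1.3 × 10⁻⁴)(+2.4)+(8.1 × 10⁻⁴)(+0.99) = 4.9 × 10⁻⁴ → stable
  214–218 m: −αΔT+βΔS = −(1.3 × 10⁻⁴)(+2.4)+(8.1 × 10⁻⁴)(-0.83) = -9.8 × 10⁻⁴ → UNSTABLE
The 214–218 m interval has Δρ < 0: lighter water underlies denser water.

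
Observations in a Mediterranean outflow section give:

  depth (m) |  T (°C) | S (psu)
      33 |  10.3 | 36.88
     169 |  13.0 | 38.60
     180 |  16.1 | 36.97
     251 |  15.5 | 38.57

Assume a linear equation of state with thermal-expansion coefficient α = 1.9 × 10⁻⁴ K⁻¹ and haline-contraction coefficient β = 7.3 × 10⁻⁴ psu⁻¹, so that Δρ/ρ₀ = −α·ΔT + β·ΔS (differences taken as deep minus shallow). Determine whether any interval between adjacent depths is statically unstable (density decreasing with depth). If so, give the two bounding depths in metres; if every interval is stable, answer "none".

Evaluate Δρ/ρ₀ = −αΔT + βΔS across each adjacent pair:
  33–169 m: −αΔT+βΔS = −(1.9 × 10⁻⁴)(+2.7)+(7.3 × 10⁻⁴)(+1.72) = 7.4 × 10⁻⁴ → stable
  169–180 m: −αΔT+βΔS = −(1.9 × 10⁻⁴)(+3.1)+(7.3 × 10⁻⁴)(-1.63) = -1.8 × 10⁻³ → UNSTABLE
  180–251 m: −αΔT+βΔS = −(1.9 × 10⁻⁴)(-0.6)+(7.3 × 10⁻⁴)(+1.60) = 1.3 × 10⁻³ → stable
The 169–180 m interval has Δρ < 0: lighter water underlies denser water.

169–180 m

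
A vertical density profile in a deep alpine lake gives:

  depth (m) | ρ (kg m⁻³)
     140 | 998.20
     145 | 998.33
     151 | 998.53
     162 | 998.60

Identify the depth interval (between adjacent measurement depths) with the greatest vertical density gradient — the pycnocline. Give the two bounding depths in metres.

Compute the density gradient over each adjacent pair:
  140–145 m: Δρ/Δz = 0.13/5 = 0.026 kg m⁻⁴
  145–151 m: Δρ/Δz = 0.20/6 = 0.033 kg m⁻⁴
  151–162 m: Δρ/Δz = 0.07/11 = 6.4 × 10⁻³ kg m⁻⁴
The largest gradient is in the 145–151 m interval — the pycnocline.

145–151 m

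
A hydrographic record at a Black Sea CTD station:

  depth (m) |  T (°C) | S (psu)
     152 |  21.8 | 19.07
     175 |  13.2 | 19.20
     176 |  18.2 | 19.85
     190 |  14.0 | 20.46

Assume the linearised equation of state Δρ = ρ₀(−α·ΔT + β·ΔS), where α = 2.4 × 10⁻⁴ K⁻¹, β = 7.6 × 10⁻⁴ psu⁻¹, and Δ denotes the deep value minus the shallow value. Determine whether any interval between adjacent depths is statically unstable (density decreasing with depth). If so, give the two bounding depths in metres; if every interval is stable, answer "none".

175–176 m

Evaluate Δρ/ρ₀ = −αΔT + βΔS across each adjacent pair:
  152–175 m: −αΔT+βΔS = −(2.4 × 10⁻⁴)(-8.6)+(7.6 × 10⁻⁴)(+0.13) = 2.2 × 10⁻³ → stable
  175–176 m: −αΔT+βΔS = −(2.4 × 10⁻⁴)(+5.0)+(7.6 × 10⁻⁴)(+0.65) = -7.1 × 10⁻⁴ → UNSTABLE
  176–190 m: −αΔT+βΔS = −(2.4 × 10⁻⁴)(-4.2)+(7.6 × 10⁻⁴)(+0.61) = 1.5 × 10⁻³ → stable
The 175–176 m interval has Δρ < 0: lighter water underlies denser water.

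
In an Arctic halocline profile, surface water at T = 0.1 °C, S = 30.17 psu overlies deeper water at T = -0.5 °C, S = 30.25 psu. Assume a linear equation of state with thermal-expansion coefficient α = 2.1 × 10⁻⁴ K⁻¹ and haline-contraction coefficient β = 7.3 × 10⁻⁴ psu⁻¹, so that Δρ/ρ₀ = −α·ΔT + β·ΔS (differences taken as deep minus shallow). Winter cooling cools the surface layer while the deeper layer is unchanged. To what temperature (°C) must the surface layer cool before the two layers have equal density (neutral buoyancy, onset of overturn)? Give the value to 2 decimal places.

Neutral buoyancy requires Δρ = 0, i.e. −α(T_deep − T_surf′) + β(S_deep − S_surf) = 0.
T_surf′ = T_deep − (β/α)·ΔS = -0.5 − (7.3 × 10⁻⁴/2.1 × 10⁻⁴)·(+0.08) = -0.7781 °C.
Cooling required: 0.1 − (-0.7781) = 0.8781 °C.

-0.78 °C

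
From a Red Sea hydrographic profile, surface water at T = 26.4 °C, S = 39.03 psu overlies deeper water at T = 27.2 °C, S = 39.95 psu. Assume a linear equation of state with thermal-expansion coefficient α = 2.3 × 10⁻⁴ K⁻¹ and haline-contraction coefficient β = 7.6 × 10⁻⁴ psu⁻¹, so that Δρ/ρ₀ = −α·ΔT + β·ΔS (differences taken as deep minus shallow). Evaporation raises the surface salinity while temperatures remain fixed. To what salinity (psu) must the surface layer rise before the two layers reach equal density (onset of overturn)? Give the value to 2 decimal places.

39.71 psu

Neutral buoyancy requires −α(T_deep − T_surf) + β(S_deep − S_surf′) = 0.
S_surf′ = S_deep − (α/β)·ΔT = 39.95 − (2.3 × 10⁻⁴/7.6 × 10⁻⁴)·(+0.8) = 39.7079 psu.
Increase required: 39.7079 − 39.03 = 0.6779 psu.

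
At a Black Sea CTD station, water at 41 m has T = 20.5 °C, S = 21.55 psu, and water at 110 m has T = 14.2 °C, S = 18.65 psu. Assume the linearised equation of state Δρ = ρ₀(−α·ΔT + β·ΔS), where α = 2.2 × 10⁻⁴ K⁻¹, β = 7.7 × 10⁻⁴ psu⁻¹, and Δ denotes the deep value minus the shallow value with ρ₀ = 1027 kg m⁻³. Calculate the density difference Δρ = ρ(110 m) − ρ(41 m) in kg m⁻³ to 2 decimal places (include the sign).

-0.87 kg m⁻³

ΔT = -6.3 K, ΔS = -2.90 psu (deep − shallow).
Δρ/ρ₀ = −(2.2 × 10⁻⁴)(-6.3) + (7.7 × 10⁻⁴)(-2.90) = -8.47 × 10⁻⁴.
Δρ = 1027 × (-8.47 × 10⁻⁴) = -0.87 kg m⁻³.
Negative Δρ: lighter below, statically unstable.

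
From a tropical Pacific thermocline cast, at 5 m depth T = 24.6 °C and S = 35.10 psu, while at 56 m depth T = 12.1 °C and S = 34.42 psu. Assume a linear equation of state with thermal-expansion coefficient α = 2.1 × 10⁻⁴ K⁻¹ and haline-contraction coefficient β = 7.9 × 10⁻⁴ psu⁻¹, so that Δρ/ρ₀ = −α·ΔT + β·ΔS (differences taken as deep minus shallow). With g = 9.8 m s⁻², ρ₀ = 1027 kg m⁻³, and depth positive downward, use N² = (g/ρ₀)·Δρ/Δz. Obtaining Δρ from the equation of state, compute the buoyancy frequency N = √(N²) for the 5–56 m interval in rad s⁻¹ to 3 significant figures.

0.0200 rad s⁻¹

ΔT = -12.5 K, ΔS = -0.68 psu (deep − shallow).
Δρ/ρ₀ = −αΔT + βΔS = 2.625 × 10⁻³ − 5.372 × 10⁻⁴ = 2.0878 × 10⁻³, so Δρ ≈ 2.144 kg m⁻³.
N² = (g/ρ₀)·Δρ/Δz = g·(Δρ/ρ₀)/Δz = 9.8 × 2.0878 × 10⁻³ / 51 = 4.0119 × 10⁻⁴ s⁻².
N = √(4.0119 × 10⁻⁴) = 0.020030 rad s⁻¹ ≈ 0.0200 rad s⁻¹.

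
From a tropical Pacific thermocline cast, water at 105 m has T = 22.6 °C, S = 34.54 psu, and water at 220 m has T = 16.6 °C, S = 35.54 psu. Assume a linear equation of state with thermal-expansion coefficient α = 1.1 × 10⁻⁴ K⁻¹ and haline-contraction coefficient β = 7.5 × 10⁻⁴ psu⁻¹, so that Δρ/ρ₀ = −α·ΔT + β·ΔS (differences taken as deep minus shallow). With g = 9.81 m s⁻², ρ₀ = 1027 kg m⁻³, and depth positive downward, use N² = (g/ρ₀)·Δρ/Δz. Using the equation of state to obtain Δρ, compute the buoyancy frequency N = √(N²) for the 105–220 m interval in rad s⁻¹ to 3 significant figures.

ΔT = -6.0 K, ΔS = +1.00 psu (deep − shallow).
Δρ/ρ₀ = −αΔT + βΔS = 6.60 × 10⁻⁴ + 7.50 × 10⁻⁴ = 1.41 × 10⁻³, so Δρ ≈ 1.448 kg m⁻³.
N² = (g/ρ₀)·Δρ/Δz = g·(Δρ/ρ₀)/Δz = 9.81 × 1.41 × 10⁻³ / 115 = 1.2028 × 10⁻⁴ s⁻².
N = √(1.2028 × 10⁻⁴) = 0.010967 rad s⁻¹ ≈ 0.0110 rad s⁻¹.

0.0110 rad s⁻¹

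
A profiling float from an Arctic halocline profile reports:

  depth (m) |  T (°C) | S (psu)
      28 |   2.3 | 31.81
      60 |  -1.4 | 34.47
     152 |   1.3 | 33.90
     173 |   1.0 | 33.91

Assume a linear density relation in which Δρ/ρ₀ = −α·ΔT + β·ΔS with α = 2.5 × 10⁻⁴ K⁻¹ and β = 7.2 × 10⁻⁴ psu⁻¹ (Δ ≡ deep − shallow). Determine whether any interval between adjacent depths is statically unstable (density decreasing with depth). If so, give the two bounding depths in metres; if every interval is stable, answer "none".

60–152 m

Evaluate Δρ/ρ₀ = −αΔT + βΔS across each adjacent pair:
  28–60 m: −αΔT+βΔS = −(2.5 × 10⁻⁴)(-3.7)+(7.2 × 10⁻⁴)(+2.66) = 2.8 × 10⁻³ → stable
  60–152 m: −αΔT+βΔS = −(2.5 × 10⁻⁴)(+2.7)+(7.2 × 10⁻⁴)(-0.57) = -1.1 × 10⁻³ → UNSTABLE
  152–173 m: −αΔT+βΔS = −(2.5 × 10⁻⁴)(-0.3)+(7.2 × 10⁻⁴)(+0.01) = 8.2 × 10⁻⁵ → stable
The 60–152 m interval has Δρ < 0: lighter water underlies denser water.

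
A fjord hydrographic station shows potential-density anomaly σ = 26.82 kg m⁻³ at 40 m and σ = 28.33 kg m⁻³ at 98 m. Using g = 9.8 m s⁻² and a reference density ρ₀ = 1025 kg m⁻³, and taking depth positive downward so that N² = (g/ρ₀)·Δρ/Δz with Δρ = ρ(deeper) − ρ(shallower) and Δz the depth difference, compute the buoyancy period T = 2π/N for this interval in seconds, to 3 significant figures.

398 s

Δρ = 1028.33 − 1026.82 = 1.51 kg m⁻³ over Δz = 98 − 40 = 58 m.
N² = (9.8/1025) × (1.51/58) = 2.4892 × 10⁻⁴ s⁻².
N = √(2.4892 × 10⁻⁴) = 0.015777 rad s⁻¹, so T = 2π/N = 398.25 s ≈ 398 s.
A positive N² confirms static stability across the interval.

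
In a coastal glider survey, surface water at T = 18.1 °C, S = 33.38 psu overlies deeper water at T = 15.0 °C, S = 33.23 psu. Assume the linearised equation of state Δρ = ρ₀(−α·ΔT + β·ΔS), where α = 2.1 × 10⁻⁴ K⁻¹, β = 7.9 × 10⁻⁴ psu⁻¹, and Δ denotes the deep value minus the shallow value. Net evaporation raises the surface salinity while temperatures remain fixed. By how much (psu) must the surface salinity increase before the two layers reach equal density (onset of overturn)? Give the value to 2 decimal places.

0.67 psu

Neutral buoyancy requires −α(T_deep − T_surf) + β(S_deep − S_surf′) = 0.
S_surf′ = S_deep − (α/β)·ΔT = 33.23 − (2.1 × 10⁻⁴/7.9 × 10⁻⁴)·(-3.1) = 34.0541 psu.
Increase required: 34.0541 − 33.38 = 0.6741 psu.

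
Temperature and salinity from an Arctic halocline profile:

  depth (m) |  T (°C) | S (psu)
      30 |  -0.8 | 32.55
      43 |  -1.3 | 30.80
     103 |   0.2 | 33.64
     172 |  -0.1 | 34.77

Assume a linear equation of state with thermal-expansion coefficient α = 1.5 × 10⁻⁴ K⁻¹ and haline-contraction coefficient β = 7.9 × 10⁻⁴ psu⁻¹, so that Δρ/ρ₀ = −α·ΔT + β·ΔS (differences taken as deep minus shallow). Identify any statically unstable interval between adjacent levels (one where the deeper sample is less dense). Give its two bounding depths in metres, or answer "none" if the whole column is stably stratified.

30–43 m

Evaluate Δρ/ρ₀ = −αΔT + βΔS across each adjacent pair:
  30–43 m: −αΔT+βΔS = −(1.5 × 10⁻⁴)(-0.5)+(7.9 × 10⁻⁴)(-1.75) = -1.3 × 10⁻³ → UNSTABLE
  43–103 m: −αΔT+βΔS = −(1.5 × 10⁻⁴)(+1.5)+(7.9 × 10⁻⁴)(+2.84) = 2.0 × 10⁻³ → stable
  103–172 m: −αΔT+βΔS = −(1.5 × 10⁻⁴)(-0.3)+(7.9 × 10⁻⁴)(+1.13) = 9.4 × 10⁻⁴ → stable
The 30–43 m interval has Δρ < 0: lighter water underlies denser water.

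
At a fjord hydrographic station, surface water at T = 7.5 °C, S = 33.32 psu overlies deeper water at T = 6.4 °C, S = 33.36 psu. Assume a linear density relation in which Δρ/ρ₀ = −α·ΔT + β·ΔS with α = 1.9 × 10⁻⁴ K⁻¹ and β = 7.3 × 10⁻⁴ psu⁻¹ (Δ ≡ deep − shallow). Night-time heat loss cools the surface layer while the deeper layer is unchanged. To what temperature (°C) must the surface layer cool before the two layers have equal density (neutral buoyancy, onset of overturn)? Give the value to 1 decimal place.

Neutral buoyancy requires Δρ = 0, i.e. −α(T_deep − T_surf′) + β(S_deep − S_surf) = 0.
T_surf′ = T_deep − (β/α)·ΔS = 6.4 − (7.3 × 10⁻⁴/1.9 × 10⁻⁴)·(+0.04) = 6.246 °C.
Cooling required: 7.5 − (6.246) = 1.254 °C.

6.2 °C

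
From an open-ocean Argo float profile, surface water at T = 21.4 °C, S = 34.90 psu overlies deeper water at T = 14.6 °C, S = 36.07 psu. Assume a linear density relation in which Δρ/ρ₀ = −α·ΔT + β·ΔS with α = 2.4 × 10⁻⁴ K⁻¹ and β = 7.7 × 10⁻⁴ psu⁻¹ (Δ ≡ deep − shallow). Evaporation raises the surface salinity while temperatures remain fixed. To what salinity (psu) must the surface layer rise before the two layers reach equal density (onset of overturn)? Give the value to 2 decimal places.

Neutral buoyancy requires −α(T_deep − T_surf) + β(S_deep − S_surf′) = 0.
S_surf′ = S_deep − (α/β)·ΔT = 36.07 − (2.4 × 10⁻⁴/7.7 × 10⁻⁴)·(-6.8) = 38.1895 psu.
Increase required: 38.1895 − 34.90 = 3.2895 psu.

38.19 psu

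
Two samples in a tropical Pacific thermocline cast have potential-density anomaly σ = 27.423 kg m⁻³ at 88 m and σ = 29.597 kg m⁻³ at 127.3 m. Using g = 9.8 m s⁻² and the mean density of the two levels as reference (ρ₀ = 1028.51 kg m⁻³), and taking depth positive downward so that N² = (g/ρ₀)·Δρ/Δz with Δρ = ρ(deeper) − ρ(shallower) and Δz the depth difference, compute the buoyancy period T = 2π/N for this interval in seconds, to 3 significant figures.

Δρ = 1029.597 − 1027.423 = 2.174 kg m⁻³ over Δz = 127.3 − 88 = 39.3 m.
N² = (9.8/1028.51) × (2.174/39.3) = 5.2709 × 10⁻⁴ s⁻².
N = √(5.2709 × 10⁻⁴) = 0.022958 rad s⁻¹, so T = 2π/N = 273.68 s ≈ 274 s.
N² > 0, so the interval is statically stable.

274 s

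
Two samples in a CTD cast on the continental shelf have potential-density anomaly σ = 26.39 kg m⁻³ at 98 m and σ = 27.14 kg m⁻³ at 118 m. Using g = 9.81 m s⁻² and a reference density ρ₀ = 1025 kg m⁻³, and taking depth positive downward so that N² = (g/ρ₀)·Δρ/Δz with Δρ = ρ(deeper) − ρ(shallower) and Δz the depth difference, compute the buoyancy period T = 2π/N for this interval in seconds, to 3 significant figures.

Δρ = 1027.14 − 1026.39 = 0.75 kg m⁻³ over Δz = 118 − 98 = 20 m.
N² = (9.81/1025) × (0.75/20) = 3.5890 × 10⁻⁴ s⁻².
N = √(3.5890 × 10⁻⁴) = 0.018945 rad s⁻¹, so T = 2π/N = 331.65 s ≈ 332 s.

332 s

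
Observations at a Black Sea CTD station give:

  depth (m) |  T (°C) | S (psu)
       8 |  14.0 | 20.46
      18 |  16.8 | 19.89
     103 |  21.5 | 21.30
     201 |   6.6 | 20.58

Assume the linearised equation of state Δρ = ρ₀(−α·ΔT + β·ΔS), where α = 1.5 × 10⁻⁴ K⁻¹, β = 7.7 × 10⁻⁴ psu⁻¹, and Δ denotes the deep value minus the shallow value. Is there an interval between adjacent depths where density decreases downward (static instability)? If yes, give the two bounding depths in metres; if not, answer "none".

Evaluate Δρ/ρ₀ = −αΔT + βΔS across each adjacent pair:
  8–18 m: −αΔT+βΔS = −(1.5 × 10⁻⁴)(+2.8)+(7.7 × 10⁻⁴)(-0.57) = -8.6 × 10⁻⁴ → UNSTABLE
  18–103 m: −αΔT+βΔS = −(1.5 × 10⁻⁴)(+4.7)+(7.7 × 10⁻⁴)(+1.41) = 3.8 × 10⁻⁴ → stable
  103–201 m: −αΔT+βΔS = −(1.5 × 10⁻⁴)(-14.9)+(7.7 × 10⁻⁴)(-0.72) = 1.7 × 10⁻³ → stable
The 8–18 m interval has Δρ < 0: lighter water underlies denser water.

8–18 m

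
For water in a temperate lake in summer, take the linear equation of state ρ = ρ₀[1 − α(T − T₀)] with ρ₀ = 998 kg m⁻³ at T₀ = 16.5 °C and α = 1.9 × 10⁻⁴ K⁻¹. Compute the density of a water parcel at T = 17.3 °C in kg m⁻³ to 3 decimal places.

997.848 kg m⁻³

T − T₀ = +0.8 K.
Bracket = 1 − α·(+0.8) = 1 + (-1.52 × 10⁻⁴) = 0.9998480.
ρ = 998 × 0.9998480 = 997.848 kg m⁻³.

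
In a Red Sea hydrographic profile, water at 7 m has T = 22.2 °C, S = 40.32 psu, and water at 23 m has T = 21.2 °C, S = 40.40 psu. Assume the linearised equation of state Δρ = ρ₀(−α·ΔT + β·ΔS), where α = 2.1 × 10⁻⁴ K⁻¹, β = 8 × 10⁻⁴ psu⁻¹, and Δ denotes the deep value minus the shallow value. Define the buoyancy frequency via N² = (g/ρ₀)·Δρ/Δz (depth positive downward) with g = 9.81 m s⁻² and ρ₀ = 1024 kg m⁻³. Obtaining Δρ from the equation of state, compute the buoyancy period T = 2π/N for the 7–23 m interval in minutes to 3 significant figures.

ΔT = -1.0 K, ΔS = +0.08 psu (deep − shallow).
Δρ/ρ₀ = −αΔT + βΔS = 2.10 × 10⁻⁴ + 6.40 × 10⁻⁵ = 2.74 × 10⁻⁴, so Δρ ≈ 0.2806 kg m⁻³.
N² = (g/ρ₀)·Δρ/Δz = g·(Δρ/ρ₀)/Δz = 9.81 × 2.74 × 10⁻⁴ / 16 = 1.6800 × 10⁻⁴ s⁻².
N = √(1.6800 × 10⁻⁴) = 0.012961 rad s⁻¹ → T = 2π/N = 484.78 s = 8.0797 min ≈ 8.08 min.

8.08 min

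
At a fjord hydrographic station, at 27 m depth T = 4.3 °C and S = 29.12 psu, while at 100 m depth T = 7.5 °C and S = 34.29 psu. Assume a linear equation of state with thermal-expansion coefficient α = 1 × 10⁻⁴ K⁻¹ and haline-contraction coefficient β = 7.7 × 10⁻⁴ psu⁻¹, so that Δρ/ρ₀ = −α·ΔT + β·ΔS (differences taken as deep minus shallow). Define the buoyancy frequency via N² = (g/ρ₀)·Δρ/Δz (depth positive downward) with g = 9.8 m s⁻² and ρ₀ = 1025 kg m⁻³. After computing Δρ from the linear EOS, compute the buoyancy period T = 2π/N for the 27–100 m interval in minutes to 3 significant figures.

4.72 min

ΔT = +3.2 K, ΔS = +5.17 psu (deep − shallow).
Δρ/ρ₀ = −αΔT + βΔS = -3.20 × 10⁻⁴ + 3.9809 × 10⁻³ = 3.6609 × 10⁻³, so Δρ ≈ 3.752 kg m⁻³.
N² = (g/ρ₀)·Δρ/Δz = g·(Δρ/ρ₀)/Δz = 9.8 × 3.6609 × 10⁻³ / 73 = 4.9146 × 10⁻⁴ s⁻².
N = √(4.9146 × 10⁻⁴) = 0.022169 rad s⁻¹ → T = 2π/N = 283.42 s = 4.7237 min ≈ 4.72 min.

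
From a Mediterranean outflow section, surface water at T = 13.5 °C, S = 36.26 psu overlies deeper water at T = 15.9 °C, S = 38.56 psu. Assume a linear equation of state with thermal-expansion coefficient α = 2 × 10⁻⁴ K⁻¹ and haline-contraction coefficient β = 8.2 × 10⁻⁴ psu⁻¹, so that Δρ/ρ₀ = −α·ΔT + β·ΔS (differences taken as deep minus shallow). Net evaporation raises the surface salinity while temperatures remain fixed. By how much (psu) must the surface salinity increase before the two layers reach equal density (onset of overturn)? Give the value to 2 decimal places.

1.71 psu

Neutral buoyancy requires −α(T_deep − T_surf) + β(S_deep − S_surf′) = 0.
S_surf′ = S_deep − (α/β)·ΔT = 38.56 − (2 × 10⁻⁴/8.2 × 10⁻⁴)·(+2.4) = 37.9746 psu.
Increase required: 37.9746 − 36.26 = 1.7146 psu.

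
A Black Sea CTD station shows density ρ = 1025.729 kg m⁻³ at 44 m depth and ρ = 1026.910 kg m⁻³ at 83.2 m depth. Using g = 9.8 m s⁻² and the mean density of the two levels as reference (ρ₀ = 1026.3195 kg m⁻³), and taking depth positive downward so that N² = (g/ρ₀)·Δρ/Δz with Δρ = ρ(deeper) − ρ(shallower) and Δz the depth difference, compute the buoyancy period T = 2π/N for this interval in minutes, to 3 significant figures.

6.17 min

Δρ = 1026.910 − 1025.729 = 1.181 kg m⁻³ over Δz = 83.2 − 44 = 39.2 m.
N² = (9.8/1026.3195) × (1.181/39.2) = 2.8768 × 10⁻⁴ s⁻².
N = √(2.8768 × 10⁻⁴) = 0.016961 rad s⁻¹, so T = 2π/N = 370.45 s = 6.1742 min ≈ 6.17 min.
A positive N² confirms static stability across the interval.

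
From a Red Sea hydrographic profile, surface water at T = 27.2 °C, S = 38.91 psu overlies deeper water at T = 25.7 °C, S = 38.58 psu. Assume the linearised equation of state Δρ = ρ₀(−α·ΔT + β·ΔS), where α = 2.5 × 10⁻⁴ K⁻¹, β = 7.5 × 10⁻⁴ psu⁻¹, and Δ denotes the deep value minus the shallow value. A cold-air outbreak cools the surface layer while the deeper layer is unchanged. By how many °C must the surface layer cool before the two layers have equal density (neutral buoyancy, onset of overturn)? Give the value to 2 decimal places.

Neutral buoyancy requires Δρ = 0, i.e. −α(T_deep − T_surf′) + β(S_deep − S_surf) = 0.
T_surf′ = T_deep − (β/α)·ΔS = 25.7 − (7.5 × 10⁻⁴/2.5 × 10⁻⁴)·(-0.33) = 26.6900 °C.
Cooling required: 27.2 − (26.6900) = 0.5100 °C.

0.51 °C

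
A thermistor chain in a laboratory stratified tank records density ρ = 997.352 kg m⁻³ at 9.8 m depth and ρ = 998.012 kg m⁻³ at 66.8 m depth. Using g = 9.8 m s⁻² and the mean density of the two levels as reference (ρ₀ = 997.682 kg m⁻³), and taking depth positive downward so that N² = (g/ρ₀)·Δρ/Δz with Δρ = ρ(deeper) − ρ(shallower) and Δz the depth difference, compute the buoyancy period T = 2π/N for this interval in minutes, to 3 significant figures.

Δρ = 998.012 − 997.352 = 0.660 kg m⁻³ over Δz = 66.8 − 9.8 = 57 m.
N² = (9.8/997.682) × (0.660/57) = 1.1374 × 10⁻⁴ s⁻².
N = √(1.1374 × 10⁻⁴) = 0.010665 rad s⁻¹, so T = 2π/N = 589.14 s = 9.8190 min ≈ 9.82 min.

9.82 min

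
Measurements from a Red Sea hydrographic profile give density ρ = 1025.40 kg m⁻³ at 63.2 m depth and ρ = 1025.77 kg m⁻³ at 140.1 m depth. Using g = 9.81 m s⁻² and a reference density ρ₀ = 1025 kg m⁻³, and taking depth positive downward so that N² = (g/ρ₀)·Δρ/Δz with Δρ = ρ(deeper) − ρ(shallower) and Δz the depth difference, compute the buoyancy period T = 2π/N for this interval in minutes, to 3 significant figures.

Δρ = 1025.77 − 1025.40 = 0.37 kg m⁻³ over Δz = 140.1 − 63.2 = 76.9 m.
N² = (9.81/1025) × (0.37/76.9) = 4.6049 × 10⁻⁵ s⁻².
N = √(4.6049 × 10⁻⁵) = 6.7859 × 10⁻³ rad s⁻¹, so T = 2π/N = 925.92 s = 15.432 min ≈ 15.4 min.

15.4 min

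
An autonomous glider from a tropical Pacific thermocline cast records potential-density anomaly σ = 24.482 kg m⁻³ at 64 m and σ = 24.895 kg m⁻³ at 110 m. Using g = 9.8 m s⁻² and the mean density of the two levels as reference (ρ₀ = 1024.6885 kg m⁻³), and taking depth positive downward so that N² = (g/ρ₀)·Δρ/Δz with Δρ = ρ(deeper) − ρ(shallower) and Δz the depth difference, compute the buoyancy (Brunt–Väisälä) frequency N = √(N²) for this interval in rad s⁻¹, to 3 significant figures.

9.27 × 10⁻³ rad s⁻¹

Δρ = 1024.895 − 1024.482 = 0.413 kg m⁻³ over Δz = 110 − 64 = 46 m.
N² = (9.8/1024.6885) × (0.413/46) = 8.5867 × 10⁻⁵ s⁻².
N = √(8.5867 × 10⁻⁵) = 9.2664 × 10⁻³ rad s⁻¹ ≈ 9.27 × 10⁻³ rad s⁻¹.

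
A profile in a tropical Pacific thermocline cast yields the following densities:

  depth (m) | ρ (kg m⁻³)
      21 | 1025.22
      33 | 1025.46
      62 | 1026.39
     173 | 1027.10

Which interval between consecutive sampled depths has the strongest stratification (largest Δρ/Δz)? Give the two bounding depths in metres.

Compute the density gradient over each adjacent pair:
  21–33 m: Δρ/Δz = 0.24/12 = 0.020 kg m⁻⁴
  33–62 m: Δρ/Δz = 0.93/29 = 0.032 kg m⁻⁴
  62–173 m: Δρ/Δz = 0.71/111 = 6.4 × 10⁻³ kg m⁻⁴
The largest gradient is in the 33–62 m interval — the pycnocline.

33–62 m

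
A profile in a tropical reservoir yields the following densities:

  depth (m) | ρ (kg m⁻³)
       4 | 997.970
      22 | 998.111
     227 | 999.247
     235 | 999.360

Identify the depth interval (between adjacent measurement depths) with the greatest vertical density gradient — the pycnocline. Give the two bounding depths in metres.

Compute the density gradient over each adjacent pair:
  4–22 m: Δρ/Δz = 0.141/18 = 7.8 × 10⁻³ kg m⁻⁴
  22–227 m: Δρ/Δz = 1.136/205 = 5.5 × 10⁻³ kg m⁻⁴
  227–235 m: Δρ/Δz = 0.113/8 = 0.014 kg m⁻⁴
The largest gradient is in the 227–235 m interval — the pycnocline.

227–235 m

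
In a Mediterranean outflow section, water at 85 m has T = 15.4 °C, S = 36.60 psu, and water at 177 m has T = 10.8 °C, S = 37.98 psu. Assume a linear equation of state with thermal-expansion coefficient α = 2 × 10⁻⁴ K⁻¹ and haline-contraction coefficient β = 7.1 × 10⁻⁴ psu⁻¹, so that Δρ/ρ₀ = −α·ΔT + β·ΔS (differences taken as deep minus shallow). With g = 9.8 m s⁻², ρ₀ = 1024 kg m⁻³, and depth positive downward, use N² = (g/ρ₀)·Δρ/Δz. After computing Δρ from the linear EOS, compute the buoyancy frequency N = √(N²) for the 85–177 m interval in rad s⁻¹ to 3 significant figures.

0.0142 rad s⁻¹

ΔT = -4.6 K, ΔS = +1.38 psu (deep − shallow).
Δρ/ρ₀ = −αΔT + βΔS = 9.20 × 10⁻⁴ + 9.798 × 10⁻⁴ = 1.8998 × 10⁻³, so Δρ ≈ 1.945 kg m⁻³.
N² = (g/ρ₀)·Δρ/Δz = g·(Δρ/ρ₀)/Δz = 9.8 × 1.8998 × 10⁻³ / 92 = 2.0237 × 10⁻⁴ s⁻².
N = √(2.0237 × 10⁻⁴) = 0.014226 rad s⁻¹ ≈ 0.0142 rad s⁻¹.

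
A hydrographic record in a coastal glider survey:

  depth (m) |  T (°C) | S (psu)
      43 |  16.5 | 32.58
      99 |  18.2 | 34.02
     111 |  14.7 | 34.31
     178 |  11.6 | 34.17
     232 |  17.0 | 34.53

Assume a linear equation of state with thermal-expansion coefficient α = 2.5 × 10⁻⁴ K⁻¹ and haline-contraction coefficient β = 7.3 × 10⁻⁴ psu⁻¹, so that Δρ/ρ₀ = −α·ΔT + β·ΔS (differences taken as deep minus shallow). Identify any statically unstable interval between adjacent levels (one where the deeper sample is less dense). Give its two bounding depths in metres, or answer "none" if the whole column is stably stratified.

Evaluate Δρ/ρ₀ = −αΔT + βΔS across each adjacent pair:
  43–99 m: −αΔT+βΔS = −(2.5 × 10⁻⁴)(+1.7)+(7.3 × 10⁻⁴)(+1.44) = 6.3 × 10⁻⁴ → stable
  99–111 m: −αΔT+βΔS = −(2.5 × 10⁻⁴)(-3.5)+(7.3 × 10⁻⁴)(+0.29) = 1.1 × 10⁻³ → stable
  111–178 m: −αΔT+βΔS = −(2.5 × 10⁻⁴)(-3.1)+(7.3 × 10⁻⁴)(-0.14) = 6.7 × 10⁻⁴ → stable
  178–232 m: −αΔT+βΔS = −(2.5 × 10⁻⁴)(+5.4)+(7.3 × 10⁻⁴)(+0.36) = -1.1 × 10⁻³ → UNSTABLE
The 178–232 m interval has Δρ < 0: lighter water underlies denser water.

178–232 m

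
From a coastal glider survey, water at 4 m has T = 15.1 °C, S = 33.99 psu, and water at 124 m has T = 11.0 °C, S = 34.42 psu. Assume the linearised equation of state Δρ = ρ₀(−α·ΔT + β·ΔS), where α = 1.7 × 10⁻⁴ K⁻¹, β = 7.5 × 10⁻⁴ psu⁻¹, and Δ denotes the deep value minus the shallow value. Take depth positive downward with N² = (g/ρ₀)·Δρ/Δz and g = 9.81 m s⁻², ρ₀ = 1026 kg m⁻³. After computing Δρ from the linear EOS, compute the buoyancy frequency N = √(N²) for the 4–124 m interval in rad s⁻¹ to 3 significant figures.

ΔT = -4.1 K, ΔS = +0.43 psu (deep − shallow).
Δρ/ρ₀ = −αΔT + βΔS = 6.97 × 10⁻⁴ + 3.225 × 10⁻⁴ = 1.0195 × 10⁻³, so Δρ ≈ 1.046 kg m⁻³.
N² = (g/ρ₀)·Δρ/Δz = g·(Δρ/ρ₀)/Δz = 9.81 × 1.0195 × 10⁻³ / 120 = 8.3344 × 10⁻⁵ s⁻².
N = √(8.3344 × 10⁻⁵) = 9.1293 × 10⁻³ rad s⁻¹ ≈ 9.13 × 10⁻³ rad s⁻¹.

9.13 × 10⁻³ rad s⁻¹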